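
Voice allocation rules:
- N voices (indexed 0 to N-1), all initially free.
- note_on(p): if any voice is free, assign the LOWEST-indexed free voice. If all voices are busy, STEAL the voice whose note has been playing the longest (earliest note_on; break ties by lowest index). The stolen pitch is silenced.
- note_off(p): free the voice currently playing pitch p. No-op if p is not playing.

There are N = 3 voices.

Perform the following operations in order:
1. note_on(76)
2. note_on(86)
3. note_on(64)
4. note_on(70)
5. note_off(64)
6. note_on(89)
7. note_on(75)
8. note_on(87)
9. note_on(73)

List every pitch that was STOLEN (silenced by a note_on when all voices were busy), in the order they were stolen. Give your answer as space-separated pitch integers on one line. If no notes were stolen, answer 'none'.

Answer: 76 86 70 89

Derivation:
Op 1: note_on(76): voice 0 is free -> assigned | voices=[76 - -]
Op 2: note_on(86): voice 1 is free -> assigned | voices=[76 86 -]
Op 3: note_on(64): voice 2 is free -> assigned | voices=[76 86 64]
Op 4: note_on(70): all voices busy, STEAL voice 0 (pitch 76, oldest) -> assign | voices=[70 86 64]
Op 5: note_off(64): free voice 2 | voices=[70 86 -]
Op 6: note_on(89): voice 2 is free -> assigned | voices=[70 86 89]
Op 7: note_on(75): all voices busy, STEAL voice 1 (pitch 86, oldest) -> assign | voices=[70 75 89]
Op 8: note_on(87): all voices busy, STEAL voice 0 (pitch 70, oldest) -> assign | voices=[87 75 89]
Op 9: note_on(73): all voices busy, STEAL voice 2 (pitch 89, oldest) -> assign | voices=[87 75 73]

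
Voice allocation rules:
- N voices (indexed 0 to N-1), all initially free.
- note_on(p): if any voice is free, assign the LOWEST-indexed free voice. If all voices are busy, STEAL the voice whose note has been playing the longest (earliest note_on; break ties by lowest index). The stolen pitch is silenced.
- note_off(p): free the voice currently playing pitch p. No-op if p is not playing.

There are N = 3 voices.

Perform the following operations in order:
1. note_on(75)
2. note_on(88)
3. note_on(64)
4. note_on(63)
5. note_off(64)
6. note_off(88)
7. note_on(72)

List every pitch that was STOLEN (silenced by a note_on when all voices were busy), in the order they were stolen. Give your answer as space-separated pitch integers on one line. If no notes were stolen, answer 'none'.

Op 1: note_on(75): voice 0 is free -> assigned | voices=[75 - -]
Op 2: note_on(88): voice 1 is free -> assigned | voices=[75 88 -]
Op 3: note_on(64): voice 2 is free -> assigned | voices=[75 88 64]
Op 4: note_on(63): all voices busy, STEAL voice 0 (pitch 75, oldest) -> assign | voices=[63 88 64]
Op 5: note_off(64): free voice 2 | voices=[63 88 -]
Op 6: note_off(88): free voice 1 | voices=[63 - -]
Op 7: note_on(72): voice 1 is free -> assigned | voices=[63 72 -]

Answer: 75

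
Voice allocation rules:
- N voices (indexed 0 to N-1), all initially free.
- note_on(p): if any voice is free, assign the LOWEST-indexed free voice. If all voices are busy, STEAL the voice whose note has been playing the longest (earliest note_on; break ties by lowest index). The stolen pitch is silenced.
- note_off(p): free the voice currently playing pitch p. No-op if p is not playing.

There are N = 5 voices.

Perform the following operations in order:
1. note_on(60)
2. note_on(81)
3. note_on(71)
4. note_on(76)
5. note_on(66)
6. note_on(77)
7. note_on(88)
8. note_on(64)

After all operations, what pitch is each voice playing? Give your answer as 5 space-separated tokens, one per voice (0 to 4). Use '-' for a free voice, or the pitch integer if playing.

Answer: 77 88 64 76 66

Derivation:
Op 1: note_on(60): voice 0 is free -> assigned | voices=[60 - - - -]
Op 2: note_on(81): voice 1 is free -> assigned | voices=[60 81 - - -]
Op 3: note_on(71): voice 2 is free -> assigned | voices=[60 81 71 - -]
Op 4: note_on(76): voice 3 is free -> assigned | voices=[60 81 71 76 -]
Op 5: note_on(66): voice 4 is free -> assigned | voices=[60 81 71 76 66]
Op 6: note_on(77): all voices busy, STEAL voice 0 (pitch 60, oldest) -> assign | voices=[77 81 71 76 66]
Op 7: note_on(88): all voices busy, STEAL voice 1 (pitch 81, oldest) -> assign | voices=[77 88 71 76 66]
Op 8: note_on(64): all voices busy, STEAL voice 2 (pitch 71, oldest) -> assign | voices=[77 88 64 76 66]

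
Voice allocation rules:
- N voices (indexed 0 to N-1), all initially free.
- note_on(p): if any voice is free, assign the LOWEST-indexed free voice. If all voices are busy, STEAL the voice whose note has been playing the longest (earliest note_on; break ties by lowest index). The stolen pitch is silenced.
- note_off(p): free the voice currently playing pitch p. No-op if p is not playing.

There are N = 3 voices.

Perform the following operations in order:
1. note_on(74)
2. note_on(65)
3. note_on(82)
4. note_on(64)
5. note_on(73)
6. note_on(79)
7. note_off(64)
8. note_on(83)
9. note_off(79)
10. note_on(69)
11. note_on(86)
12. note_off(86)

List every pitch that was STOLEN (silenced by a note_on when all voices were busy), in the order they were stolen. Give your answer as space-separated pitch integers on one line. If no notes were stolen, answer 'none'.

Answer: 74 65 82 73

Derivation:
Op 1: note_on(74): voice 0 is free -> assigned | voices=[74 - -]
Op 2: note_on(65): voice 1 is free -> assigned | voices=[74 65 -]
Op 3: note_on(82): voice 2 is free -> assigned | voices=[74 65 82]
Op 4: note_on(64): all voices busy, STEAL voice 0 (pitch 74, oldest) -> assign | voices=[64 65 82]
Op 5: note_on(73): all voices busy, STEAL voice 1 (pitch 65, oldest) -> assign | voices=[64 73 82]
Op 6: note_on(79): all voices busy, STEAL voice 2 (pitch 82, oldest) -> assign | voices=[64 73 79]
Op 7: note_off(64): free voice 0 | voices=[- 73 79]
Op 8: note_on(83): voice 0 is free -> assigned | voices=[83 73 79]
Op 9: note_off(79): free voice 2 | voices=[83 73 -]
Op 10: note_on(69): voice 2 is free -> assigned | voices=[83 73 69]
Op 11: note_on(86): all voices busy, STEAL voice 1 (pitch 73, oldest) -> assign | voices=[83 86 69]
Op 12: note_off(86): free voice 1 | voices=[83 - 69]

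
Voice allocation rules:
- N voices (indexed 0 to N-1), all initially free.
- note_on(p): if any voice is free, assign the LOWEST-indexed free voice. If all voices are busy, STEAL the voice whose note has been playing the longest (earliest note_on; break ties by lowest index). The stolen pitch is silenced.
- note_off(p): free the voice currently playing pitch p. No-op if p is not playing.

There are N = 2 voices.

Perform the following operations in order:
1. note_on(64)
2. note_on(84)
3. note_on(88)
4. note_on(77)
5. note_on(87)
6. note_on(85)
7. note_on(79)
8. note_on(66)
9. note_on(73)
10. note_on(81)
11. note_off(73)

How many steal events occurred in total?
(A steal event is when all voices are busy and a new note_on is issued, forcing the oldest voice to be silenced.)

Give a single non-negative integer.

Op 1: note_on(64): voice 0 is free -> assigned | voices=[64 -]
Op 2: note_on(84): voice 1 is free -> assigned | voices=[64 84]
Op 3: note_on(88): all voices busy, STEAL voice 0 (pitch 64, oldest) -> assign | voices=[88 84]
Op 4: note_on(77): all voices busy, STEAL voice 1 (pitch 84, oldest) -> assign | voices=[88 77]
Op 5: note_on(87): all voices busy, STEAL voice 0 (pitch 88, oldest) -> assign | voices=[87 77]
Op 6: note_on(85): all voices busy, STEAL voice 1 (pitch 77, oldest) -> assign | voices=[87 85]
Op 7: note_on(79): all voices busy, STEAL voice 0 (pitch 87, oldest) -> assign | voices=[79 85]
Op 8: note_on(66): all voices busy, STEAL voice 1 (pitch 85, oldest) -> assign | voices=[79 66]
Op 9: note_on(73): all voices busy, STEAL voice 0 (pitch 79, oldest) -> assign | voices=[73 66]
Op 10: note_on(81): all voices busy, STEAL voice 1 (pitch 66, oldest) -> assign | voices=[73 81]
Op 11: note_off(73): free voice 0 | voices=[- 81]

Answer: 8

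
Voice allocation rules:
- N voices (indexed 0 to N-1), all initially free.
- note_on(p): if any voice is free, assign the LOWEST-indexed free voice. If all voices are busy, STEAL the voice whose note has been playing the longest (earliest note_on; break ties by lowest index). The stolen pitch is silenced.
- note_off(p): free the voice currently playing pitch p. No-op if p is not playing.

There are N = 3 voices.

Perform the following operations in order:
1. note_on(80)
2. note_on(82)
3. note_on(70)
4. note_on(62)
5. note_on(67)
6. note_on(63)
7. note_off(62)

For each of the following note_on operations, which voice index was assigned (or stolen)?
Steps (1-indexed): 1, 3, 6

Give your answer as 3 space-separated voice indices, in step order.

Answer: 0 2 2

Derivation:
Op 1: note_on(80): voice 0 is free -> assigned | voices=[80 - -]
Op 2: note_on(82): voice 1 is free -> assigned | voices=[80 82 -]
Op 3: note_on(70): voice 2 is free -> assigned | voices=[80 82 70]
Op 4: note_on(62): all voices busy, STEAL voice 0 (pitch 80, oldest) -> assign | voices=[62 82 70]
Op 5: note_on(67): all voices busy, STEAL voice 1 (pitch 82, oldest) -> assign | voices=[62 67 70]
Op 6: note_on(63): all voices busy, STEAL voice 2 (pitch 70, oldest) -> assign | voices=[62 67 63]
Op 7: note_off(62): free voice 0 | voices=[- 67 63]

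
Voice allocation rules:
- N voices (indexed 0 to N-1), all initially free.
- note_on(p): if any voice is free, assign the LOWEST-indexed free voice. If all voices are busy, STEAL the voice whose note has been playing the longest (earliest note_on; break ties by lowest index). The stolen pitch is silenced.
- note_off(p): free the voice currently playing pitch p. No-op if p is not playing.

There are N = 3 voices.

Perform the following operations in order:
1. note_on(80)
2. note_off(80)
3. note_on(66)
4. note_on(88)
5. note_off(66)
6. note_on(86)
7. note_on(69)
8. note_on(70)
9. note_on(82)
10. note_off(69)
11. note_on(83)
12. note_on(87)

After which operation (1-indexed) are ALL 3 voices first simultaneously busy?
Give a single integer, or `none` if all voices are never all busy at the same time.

Op 1: note_on(80): voice 0 is free -> assigned | voices=[80 - -]
Op 2: note_off(80): free voice 0 | voices=[- - -]
Op 3: note_on(66): voice 0 is free -> assigned | voices=[66 - -]
Op 4: note_on(88): voice 1 is free -> assigned | voices=[66 88 -]
Op 5: note_off(66): free voice 0 | voices=[- 88 -]
Op 6: note_on(86): voice 0 is free -> assigned | voices=[86 88 -]
Op 7: note_on(69): voice 2 is free -> assigned | voices=[86 88 69]
Op 8: note_on(70): all voices busy, STEAL voice 1 (pitch 88, oldest) -> assign | voices=[86 70 69]
Op 9: note_on(82): all voices busy, STEAL voice 0 (pitch 86, oldest) -> assign | voices=[82 70 69]
Op 10: note_off(69): free voice 2 | voices=[82 70 -]
Op 11: note_on(83): voice 2 is free -> assigned | voices=[82 70 83]
Op 12: note_on(87): all voices busy, STEAL voice 1 (pitch 70, oldest) -> assign | voices=[82 87 83]

Answer: 7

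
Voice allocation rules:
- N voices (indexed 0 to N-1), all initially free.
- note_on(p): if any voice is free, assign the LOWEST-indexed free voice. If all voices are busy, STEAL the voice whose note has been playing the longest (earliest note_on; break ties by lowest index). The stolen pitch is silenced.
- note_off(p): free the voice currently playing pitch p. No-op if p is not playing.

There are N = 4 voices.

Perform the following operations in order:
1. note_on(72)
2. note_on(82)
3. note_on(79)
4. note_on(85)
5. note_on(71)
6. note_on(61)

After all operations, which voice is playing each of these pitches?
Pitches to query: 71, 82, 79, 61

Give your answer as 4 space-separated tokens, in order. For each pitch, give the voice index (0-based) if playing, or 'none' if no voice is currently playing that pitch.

Answer: 0 none 2 1

Derivation:
Op 1: note_on(72): voice 0 is free -> assigned | voices=[72 - - -]
Op 2: note_on(82): voice 1 is free -> assigned | voices=[72 82 - -]
Op 3: note_on(79): voice 2 is free -> assigned | voices=[72 82 79 -]
Op 4: note_on(85): voice 3 is free -> assigned | voices=[72 82 79 85]
Op 5: note_on(71): all voices busy, STEAL voice 0 (pitch 72, oldest) -> assign | voices=[71 82 79 85]
Op 6: note_on(61): all voices busy, STEAL voice 1 (pitch 82, oldest) -> assign | voices=[71 61 79 85]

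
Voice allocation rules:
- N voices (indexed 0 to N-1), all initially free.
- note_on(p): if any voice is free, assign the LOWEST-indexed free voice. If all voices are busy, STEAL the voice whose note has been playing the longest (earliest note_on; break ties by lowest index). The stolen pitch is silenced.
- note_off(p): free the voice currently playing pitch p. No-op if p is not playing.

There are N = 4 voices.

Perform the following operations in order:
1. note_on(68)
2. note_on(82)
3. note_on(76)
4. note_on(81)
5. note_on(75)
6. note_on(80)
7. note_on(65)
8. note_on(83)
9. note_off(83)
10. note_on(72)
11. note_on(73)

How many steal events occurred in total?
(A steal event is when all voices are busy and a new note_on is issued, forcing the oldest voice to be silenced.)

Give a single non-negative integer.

Op 1: note_on(68): voice 0 is free -> assigned | voices=[68 - - -]
Op 2: note_on(82): voice 1 is free -> assigned | voices=[68 82 - -]
Op 3: note_on(76): voice 2 is free -> assigned | voices=[68 82 76 -]
Op 4: note_on(81): voice 3 is free -> assigned | voices=[68 82 76 81]
Op 5: note_on(75): all voices busy, STEAL voice 0 (pitch 68, oldest) -> assign | voices=[75 82 76 81]
Op 6: note_on(80): all voices busy, STEAL voice 1 (pitch 82, oldest) -> assign | voices=[75 80 76 81]
Op 7: note_on(65): all voices busy, STEAL voice 2 (pitch 76, oldest) -> assign | voices=[75 80 65 81]
Op 8: note_on(83): all voices busy, STEAL voice 3 (pitch 81, oldest) -> assign | voices=[75 80 65 83]
Op 9: note_off(83): free voice 3 | voices=[75 80 65 -]
Op 10: note_on(72): voice 3 is free -> assigned | voices=[75 80 65 72]
Op 11: note_on(73): all voices busy, STEAL voice 0 (pitch 75, oldest) -> assign | voices=[73 80 65 72]

Answer: 5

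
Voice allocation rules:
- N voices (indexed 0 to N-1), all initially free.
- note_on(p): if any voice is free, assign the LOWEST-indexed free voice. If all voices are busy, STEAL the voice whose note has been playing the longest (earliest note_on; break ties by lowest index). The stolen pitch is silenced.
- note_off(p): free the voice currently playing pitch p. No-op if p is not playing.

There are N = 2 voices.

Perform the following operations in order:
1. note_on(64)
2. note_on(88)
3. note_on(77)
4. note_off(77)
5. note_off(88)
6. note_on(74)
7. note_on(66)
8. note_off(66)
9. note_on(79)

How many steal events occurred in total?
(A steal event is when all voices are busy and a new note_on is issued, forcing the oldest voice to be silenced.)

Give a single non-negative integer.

Op 1: note_on(64): voice 0 is free -> assigned | voices=[64 -]
Op 2: note_on(88): voice 1 is free -> assigned | voices=[64 88]
Op 3: note_on(77): all voices busy, STEAL voice 0 (pitch 64, oldest) -> assign | voices=[77 88]
Op 4: note_off(77): free voice 0 | voices=[- 88]
Op 5: note_off(88): free voice 1 | voices=[- -]
Op 6: note_on(74): voice 0 is free -> assigned | voices=[74 -]
Op 7: note_on(66): voice 1 is free -> assigned | voices=[74 66]
Op 8: note_off(66): free voice 1 | voices=[74 -]
Op 9: note_on(79): voice 1 is free -> assigned | voices=[74 79]

Answer: 1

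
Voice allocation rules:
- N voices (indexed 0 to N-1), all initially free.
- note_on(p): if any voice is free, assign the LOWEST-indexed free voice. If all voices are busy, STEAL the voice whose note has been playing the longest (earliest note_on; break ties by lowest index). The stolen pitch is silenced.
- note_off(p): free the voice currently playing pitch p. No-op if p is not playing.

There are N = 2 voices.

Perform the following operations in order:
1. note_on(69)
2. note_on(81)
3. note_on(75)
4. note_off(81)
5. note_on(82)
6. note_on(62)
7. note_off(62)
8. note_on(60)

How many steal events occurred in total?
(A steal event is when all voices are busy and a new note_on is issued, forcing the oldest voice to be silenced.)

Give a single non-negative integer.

Answer: 2

Derivation:
Op 1: note_on(69): voice 0 is free -> assigned | voices=[69 -]
Op 2: note_on(81): voice 1 is free -> assigned | voices=[69 81]
Op 3: note_on(75): all voices busy, STEAL voice 0 (pitch 69, oldest) -> assign | voices=[75 81]
Op 4: note_off(81): free voice 1 | voices=[75 -]
Op 5: note_on(82): voice 1 is free -> assigned | voices=[75 82]
Op 6: note_on(62): all voices busy, STEAL voice 0 (pitch 75, oldest) -> assign | voices=[62 82]
Op 7: note_off(62): free voice 0 | voices=[- 82]
Op 8: note_on(60): voice 0 is free -> assigned | voices=[60 82]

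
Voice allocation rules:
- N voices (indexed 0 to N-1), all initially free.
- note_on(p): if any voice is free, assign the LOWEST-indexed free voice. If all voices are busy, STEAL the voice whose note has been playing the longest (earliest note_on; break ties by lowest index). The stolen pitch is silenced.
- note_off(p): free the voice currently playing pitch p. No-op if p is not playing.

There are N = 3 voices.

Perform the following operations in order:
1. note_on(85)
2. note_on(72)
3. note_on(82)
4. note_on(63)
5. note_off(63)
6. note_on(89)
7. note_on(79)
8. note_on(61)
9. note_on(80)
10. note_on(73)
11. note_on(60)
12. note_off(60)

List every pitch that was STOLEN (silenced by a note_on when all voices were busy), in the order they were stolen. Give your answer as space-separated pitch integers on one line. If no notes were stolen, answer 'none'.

Op 1: note_on(85): voice 0 is free -> assigned | voices=[85 - -]
Op 2: note_on(72): voice 1 is free -> assigned | voices=[85 72 -]
Op 3: note_on(82): voice 2 is free -> assigned | voices=[85 72 82]
Op 4: note_on(63): all voices busy, STEAL voice 0 (pitch 85, oldest) -> assign | voices=[63 72 82]
Op 5: note_off(63): free voice 0 | voices=[- 72 82]
Op 6: note_on(89): voice 0 is free -> assigned | voices=[89 72 82]
Op 7: note_on(79): all voices busy, STEAL voice 1 (pitch 72, oldest) -> assign | voices=[89 79 82]
Op 8: note_on(61): all voices busy, STEAL voice 2 (pitch 82, oldest) -> assign | voices=[89 79 61]
Op 9: note_on(80): all voices busy, STEAL voice 0 (pitch 89, oldest) -> assign | voices=[80 79 61]
Op 10: note_on(73): all voices busy, STEAL voice 1 (pitch 79, oldest) -> assign | voices=[80 73 61]
Op 11: note_on(60): all voices busy, STEAL voice 2 (pitch 61, oldest) -> assign | voices=[80 73 60]
Op 12: note_off(60): free voice 2 | voices=[80 73 -]

Answer: 85 72 82 89 79 61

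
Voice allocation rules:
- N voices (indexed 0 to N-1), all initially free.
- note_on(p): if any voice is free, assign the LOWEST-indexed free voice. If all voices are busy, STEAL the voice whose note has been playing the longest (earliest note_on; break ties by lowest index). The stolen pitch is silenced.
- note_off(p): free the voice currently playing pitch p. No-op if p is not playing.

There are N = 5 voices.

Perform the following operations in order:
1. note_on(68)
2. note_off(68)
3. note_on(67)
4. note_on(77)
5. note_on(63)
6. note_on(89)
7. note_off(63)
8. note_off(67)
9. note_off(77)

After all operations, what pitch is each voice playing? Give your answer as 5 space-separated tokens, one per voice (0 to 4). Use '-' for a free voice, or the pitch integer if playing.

Answer: - - - 89 -

Derivation:
Op 1: note_on(68): voice 0 is free -> assigned | voices=[68 - - - -]
Op 2: note_off(68): free voice 0 | voices=[- - - - -]
Op 3: note_on(67): voice 0 is free -> assigned | voices=[67 - - - -]
Op 4: note_on(77): voice 1 is free -> assigned | voices=[67 77 - - -]
Op 5: note_on(63): voice 2 is free -> assigned | voices=[67 77 63 - -]
Op 6: note_on(89): voice 3 is free -> assigned | voices=[67 77 63 89 -]
Op 7: note_off(63): free voice 2 | voices=[67 77 - 89 -]
Op 8: note_off(67): free voice 0 | voices=[- 77 - 89 -]
Op 9: note_off(77): free voice 1 | voices=[- - - 89 -]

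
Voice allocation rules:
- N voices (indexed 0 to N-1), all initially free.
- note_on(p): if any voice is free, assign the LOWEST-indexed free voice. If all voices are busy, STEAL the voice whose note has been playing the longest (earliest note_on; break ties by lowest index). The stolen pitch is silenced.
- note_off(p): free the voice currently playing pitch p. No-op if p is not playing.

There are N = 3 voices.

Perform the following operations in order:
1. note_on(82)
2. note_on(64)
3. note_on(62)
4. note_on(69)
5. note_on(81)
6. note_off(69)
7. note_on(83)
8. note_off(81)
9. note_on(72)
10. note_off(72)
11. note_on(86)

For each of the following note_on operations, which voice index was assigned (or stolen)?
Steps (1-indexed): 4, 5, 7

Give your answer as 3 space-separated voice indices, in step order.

Op 1: note_on(82): voice 0 is free -> assigned | voices=[82 - -]
Op 2: note_on(64): voice 1 is free -> assigned | voices=[82 64 -]
Op 3: note_on(62): voice 2 is free -> assigned | voices=[82 64 62]
Op 4: note_on(69): all voices busy, STEAL voice 0 (pitch 82, oldest) -> assign | voices=[69 64 62]
Op 5: note_on(81): all voices busy, STEAL voice 1 (pitch 64, oldest) -> assign | voices=[69 81 62]
Op 6: note_off(69): free voice 0 | voices=[- 81 62]
Op 7: note_on(83): voice 0 is free -> assigned | voices=[83 81 62]
Op 8: note_off(81): free voice 1 | voices=[83 - 62]
Op 9: note_on(72): voice 1 is free -> assigned | voices=[83 72 62]
Op 10: note_off(72): free voice 1 | voices=[83 - 62]
Op 11: note_on(86): voice 1 is free -> assigned | voices=[83 86 62]

Answer: 0 1 0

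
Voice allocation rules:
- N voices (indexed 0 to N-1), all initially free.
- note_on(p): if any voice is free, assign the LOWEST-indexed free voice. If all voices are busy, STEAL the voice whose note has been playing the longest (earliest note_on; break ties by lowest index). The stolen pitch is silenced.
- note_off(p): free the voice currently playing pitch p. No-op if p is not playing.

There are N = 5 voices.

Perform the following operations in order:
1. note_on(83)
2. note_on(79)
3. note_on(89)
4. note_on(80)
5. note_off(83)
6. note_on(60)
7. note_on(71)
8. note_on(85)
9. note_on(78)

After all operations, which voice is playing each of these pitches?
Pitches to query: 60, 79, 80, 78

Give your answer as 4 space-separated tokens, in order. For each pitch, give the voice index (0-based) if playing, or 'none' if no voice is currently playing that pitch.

Answer: 0 none 3 2

Derivation:
Op 1: note_on(83): voice 0 is free -> assigned | voices=[83 - - - -]
Op 2: note_on(79): voice 1 is free -> assigned | voices=[83 79 - - -]
Op 3: note_on(89): voice 2 is free -> assigned | voices=[83 79 89 - -]
Op 4: note_on(80): voice 3 is free -> assigned | voices=[83 79 89 80 -]
Op 5: note_off(83): free voice 0 | voices=[- 79 89 80 -]
Op 6: note_on(60): voice 0 is free -> assigned | voices=[60 79 89 80 -]
Op 7: note_on(71): voice 4 is free -> assigned | voices=[60 79 89 80 71]
Op 8: note_on(85): all voices busy, STEAL voice 1 (pitch 79, oldest) -> assign | voices=[60 85 89 80 71]
Op 9: note_on(78): all voices busy, STEAL voice 2 (pitch 89, oldest) -> assign | voices=[60 85 78 80 71]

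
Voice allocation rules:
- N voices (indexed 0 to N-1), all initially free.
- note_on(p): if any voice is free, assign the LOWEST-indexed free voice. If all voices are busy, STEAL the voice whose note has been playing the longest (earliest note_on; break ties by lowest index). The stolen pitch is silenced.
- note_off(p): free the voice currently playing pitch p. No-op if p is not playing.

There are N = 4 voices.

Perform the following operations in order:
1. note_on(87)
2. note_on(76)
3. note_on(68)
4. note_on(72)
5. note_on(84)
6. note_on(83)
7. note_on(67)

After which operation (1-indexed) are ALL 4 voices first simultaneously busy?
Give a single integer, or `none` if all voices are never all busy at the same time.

Op 1: note_on(87): voice 0 is free -> assigned | voices=[87 - - -]
Op 2: note_on(76): voice 1 is free -> assigned | voices=[87 76 - -]
Op 3: note_on(68): voice 2 is free -> assigned | voices=[87 76 68 -]
Op 4: note_on(72): voice 3 is free -> assigned | voices=[87 76 68 72]
Op 5: note_on(84): all voices busy, STEAL voice 0 (pitch 87, oldest) -> assign | voices=[84 76 68 72]
Op 6: note_on(83): all voices busy, STEAL voice 1 (pitch 76, oldest) -> assign | voices=[84 83 68 72]
Op 7: note_on(67): all voices busy, STEAL voice 2 (pitch 68, oldest) -> assign | voices=[84 83 67 72]

Answer: 4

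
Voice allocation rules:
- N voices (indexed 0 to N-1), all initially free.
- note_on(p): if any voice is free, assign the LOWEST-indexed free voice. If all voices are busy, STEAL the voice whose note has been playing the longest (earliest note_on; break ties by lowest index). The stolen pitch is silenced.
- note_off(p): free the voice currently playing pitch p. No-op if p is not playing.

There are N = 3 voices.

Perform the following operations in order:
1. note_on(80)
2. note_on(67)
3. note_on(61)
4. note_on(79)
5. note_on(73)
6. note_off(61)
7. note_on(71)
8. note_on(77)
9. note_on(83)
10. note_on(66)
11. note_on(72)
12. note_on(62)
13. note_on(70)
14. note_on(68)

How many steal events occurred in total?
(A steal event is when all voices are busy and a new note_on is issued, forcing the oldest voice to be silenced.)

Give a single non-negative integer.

Op 1: note_on(80): voice 0 is free -> assigned | voices=[80 - -]
Op 2: note_on(67): voice 1 is free -> assigned | voices=[80 67 -]
Op 3: note_on(61): voice 2 is free -> assigned | voices=[80 67 61]
Op 4: note_on(79): all voices busy, STEAL voice 0 (pitch 80, oldest) -> assign | voices=[79 67 61]
Op 5: note_on(73): all voices busy, STEAL voice 1 (pitch 67, oldest) -> assign | voices=[79 73 61]
Op 6: note_off(61): free voice 2 | voices=[79 73 -]
Op 7: note_on(71): voice 2 is free -> assigned | voices=[79 73 71]
Op 8: note_on(77): all voices busy, STEAL voice 0 (pitch 79, oldest) -> assign | voices=[77 73 71]
Op 9: note_on(83): all voices busy, STEAL voice 1 (pitch 73, oldest) -> assign | voices=[77 83 71]
Op 10: note_on(66): all voices busy, STEAL voice 2 (pitch 71, oldest) -> assign | voices=[77 83 66]
Op 11: note_on(72): all voices busy, STEAL voice 0 (pitch 77, oldest) -> assign | voices=[72 83 66]
Op 12: note_on(62): all voices busy, STEAL voice 1 (pitch 83, oldest) -> assign | voices=[72 62 66]
Op 13: note_on(70): all voices busy, STEAL voice 2 (pitch 66, oldest) -> assign | voices=[72 62 70]
Op 14: note_on(68): all voices busy, STEAL voice 0 (pitch 72, oldest) -> assign | voices=[68 62 70]

Answer: 9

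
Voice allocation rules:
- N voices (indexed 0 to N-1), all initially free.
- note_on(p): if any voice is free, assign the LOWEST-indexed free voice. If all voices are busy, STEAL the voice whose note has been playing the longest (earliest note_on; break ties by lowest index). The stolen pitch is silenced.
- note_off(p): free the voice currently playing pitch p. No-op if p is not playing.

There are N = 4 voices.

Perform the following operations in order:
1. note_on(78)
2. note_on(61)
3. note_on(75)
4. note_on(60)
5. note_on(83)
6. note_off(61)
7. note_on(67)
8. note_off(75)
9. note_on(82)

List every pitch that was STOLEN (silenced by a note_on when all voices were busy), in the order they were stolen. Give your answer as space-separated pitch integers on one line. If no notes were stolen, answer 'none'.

Op 1: note_on(78): voice 0 is free -> assigned | voices=[78 - - -]
Op 2: note_on(61): voice 1 is free -> assigned | voices=[78 61 - -]
Op 3: note_on(75): voice 2 is free -> assigned | voices=[78 61 75 -]
Op 4: note_on(60): voice 3 is free -> assigned | voices=[78 61 75 60]
Op 5: note_on(83): all voices busy, STEAL voice 0 (pitch 78, oldest) -> assign | voices=[83 61 75 60]
Op 6: note_off(61): free voice 1 | voices=[83 - 75 60]
Op 7: note_on(67): voice 1 is free -> assigned | voices=[83 67 75 60]
Op 8: note_off(75): free voice 2 | voices=[83 67 - 60]
Op 9: note_on(82): voice 2 is free -> assigned | voices=[83 67 82 60]

Answer: 78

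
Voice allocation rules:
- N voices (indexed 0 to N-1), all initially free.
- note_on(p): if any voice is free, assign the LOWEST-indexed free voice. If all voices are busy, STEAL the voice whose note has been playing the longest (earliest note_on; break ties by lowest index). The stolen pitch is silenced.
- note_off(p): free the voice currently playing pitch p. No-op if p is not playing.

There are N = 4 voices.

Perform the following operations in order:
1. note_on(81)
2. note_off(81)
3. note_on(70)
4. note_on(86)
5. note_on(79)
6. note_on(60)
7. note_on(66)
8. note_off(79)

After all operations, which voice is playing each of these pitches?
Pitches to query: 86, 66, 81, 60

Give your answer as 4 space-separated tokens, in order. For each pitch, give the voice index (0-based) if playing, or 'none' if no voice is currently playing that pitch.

Op 1: note_on(81): voice 0 is free -> assigned | voices=[81 - - -]
Op 2: note_off(81): free voice 0 | voices=[- - - -]
Op 3: note_on(70): voice 0 is free -> assigned | voices=[70 - - -]
Op 4: note_on(86): voice 1 is free -> assigned | voices=[70 86 - -]
Op 5: note_on(79): voice 2 is free -> assigned | voices=[70 86 79 -]
Op 6: note_on(60): voice 3 is free -> assigned | voices=[70 86 79 60]
Op 7: note_on(66): all voices busy, STEAL voice 0 (pitch 70, oldest) -> assign | voices=[66 86 79 60]
Op 8: note_off(79): free voice 2 | voices=[66 86 - 60]

Answer: 1 0 none 3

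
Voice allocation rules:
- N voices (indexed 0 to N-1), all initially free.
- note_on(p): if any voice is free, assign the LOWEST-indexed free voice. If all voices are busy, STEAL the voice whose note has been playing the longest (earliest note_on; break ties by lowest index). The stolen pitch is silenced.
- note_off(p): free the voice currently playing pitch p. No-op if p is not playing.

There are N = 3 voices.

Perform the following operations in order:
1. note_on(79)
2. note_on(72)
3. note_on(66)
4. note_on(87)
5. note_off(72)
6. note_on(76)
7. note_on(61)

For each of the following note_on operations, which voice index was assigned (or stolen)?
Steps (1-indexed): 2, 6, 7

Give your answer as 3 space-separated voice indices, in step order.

Answer: 1 1 2

Derivation:
Op 1: note_on(79): voice 0 is free -> assigned | voices=[79 - -]
Op 2: note_on(72): voice 1 is free -> assigned | voices=[79 72 -]
Op 3: note_on(66): voice 2 is free -> assigned | voices=[79 72 66]
Op 4: note_on(87): all voices busy, STEAL voice 0 (pitch 79, oldest) -> assign | voices=[87 72 66]
Op 5: note_off(72): free voice 1 | voices=[87 - 66]
Op 6: note_on(76): voice 1 is free -> assigned | voices=[87 76 66]
Op 7: note_on(61): all voices busy, STEAL voice 2 (pitch 66, oldest) -> assign | voices=[87 76 61]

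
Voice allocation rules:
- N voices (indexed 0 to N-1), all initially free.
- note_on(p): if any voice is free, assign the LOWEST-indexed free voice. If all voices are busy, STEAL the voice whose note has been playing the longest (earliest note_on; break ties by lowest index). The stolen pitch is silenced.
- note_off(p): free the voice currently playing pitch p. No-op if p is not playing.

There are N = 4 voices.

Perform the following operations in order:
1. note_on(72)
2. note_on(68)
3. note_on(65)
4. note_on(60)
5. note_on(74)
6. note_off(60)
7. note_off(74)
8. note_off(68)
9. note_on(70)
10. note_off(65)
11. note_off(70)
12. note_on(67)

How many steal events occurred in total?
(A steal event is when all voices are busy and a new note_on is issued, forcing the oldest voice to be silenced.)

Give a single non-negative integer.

Answer: 1

Derivation:
Op 1: note_on(72): voice 0 is free -> assigned | voices=[72 - - -]
Op 2: note_on(68): voice 1 is free -> assigned | voices=[72 68 - -]
Op 3: note_on(65): voice 2 is free -> assigned | voices=[72 68 65 -]
Op 4: note_on(60): voice 3 is free -> assigned | voices=[72 68 65 60]
Op 5: note_on(74): all voices busy, STEAL voice 0 (pitch 72, oldest) -> assign | voices=[74 68 65 60]
Op 6: note_off(60): free voice 3 | voices=[74 68 65 -]
Op 7: note_off(74): free voice 0 | voices=[- 68 65 -]
Op 8: note_off(68): free voice 1 | voices=[- - 65 -]
Op 9: note_on(70): voice 0 is free -> assigned | voices=[70 - 65 -]
Op 10: note_off(65): free voice 2 | voices=[70 - - -]
Op 11: note_off(70): free voice 0 | voices=[- - - -]
Op 12: note_on(67): voice 0 is free -> assigned | voices=[67 - - -]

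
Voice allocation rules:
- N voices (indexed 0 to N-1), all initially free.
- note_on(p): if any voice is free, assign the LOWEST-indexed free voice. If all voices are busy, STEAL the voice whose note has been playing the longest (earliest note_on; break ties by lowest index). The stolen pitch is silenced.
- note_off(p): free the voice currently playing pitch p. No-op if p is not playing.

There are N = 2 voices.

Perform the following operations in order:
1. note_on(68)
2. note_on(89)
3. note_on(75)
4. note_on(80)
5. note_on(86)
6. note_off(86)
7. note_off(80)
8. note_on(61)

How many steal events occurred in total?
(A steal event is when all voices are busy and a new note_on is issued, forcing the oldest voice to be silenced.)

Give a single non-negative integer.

Answer: 3

Derivation:
Op 1: note_on(68): voice 0 is free -> assigned | voices=[68 -]
Op 2: note_on(89): voice 1 is free -> assigned | voices=[68 89]
Op 3: note_on(75): all voices busy, STEAL voice 0 (pitch 68, oldest) -> assign | voices=[75 89]
Op 4: note_on(80): all voices busy, STEAL voice 1 (pitch 89, oldest) -> assign | voices=[75 80]
Op 5: note_on(86): all voices busy, STEAL voice 0 (pitch 75, oldest) -> assign | voices=[86 80]
Op 6: note_off(86): free voice 0 | voices=[- 80]
Op 7: note_off(80): free voice 1 | voices=[- -]
Op 8: note_on(61): voice 0 is free -> assigned | voices=[61 -]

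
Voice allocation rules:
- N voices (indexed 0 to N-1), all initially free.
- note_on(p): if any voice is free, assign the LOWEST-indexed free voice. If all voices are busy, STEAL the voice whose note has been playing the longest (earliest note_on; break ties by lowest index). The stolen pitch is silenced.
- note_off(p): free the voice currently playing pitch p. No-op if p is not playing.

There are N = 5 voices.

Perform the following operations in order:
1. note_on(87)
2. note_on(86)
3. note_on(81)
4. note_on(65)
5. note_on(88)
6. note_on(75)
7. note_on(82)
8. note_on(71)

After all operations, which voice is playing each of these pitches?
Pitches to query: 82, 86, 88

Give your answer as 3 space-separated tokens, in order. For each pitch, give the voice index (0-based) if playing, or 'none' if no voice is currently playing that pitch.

Answer: 1 none 4

Derivation:
Op 1: note_on(87): voice 0 is free -> assigned | voices=[87 - - - -]
Op 2: note_on(86): voice 1 is free -> assigned | voices=[87 86 - - -]
Op 3: note_on(81): voice 2 is free -> assigned | voices=[87 86 81 - -]
Op 4: note_on(65): voice 3 is free -> assigned | voices=[87 86 81 65 -]
Op 5: note_on(88): voice 4 is free -> assigned | voices=[87 86 81 65 88]
Op 6: note_on(75): all voices busy, STEAL voice 0 (pitch 87, oldest) -> assign | voices=[75 86 81 65 88]
Op 7: note_on(82): all voices busy, STEAL voice 1 (pitch 86, oldest) -> assign | voices=[75 82 81 65 88]
Op 8: note_on(71): all voices busy, STEAL voice 2 (pitch 81, oldest) -> assign | voices=[75 82 71 65 88]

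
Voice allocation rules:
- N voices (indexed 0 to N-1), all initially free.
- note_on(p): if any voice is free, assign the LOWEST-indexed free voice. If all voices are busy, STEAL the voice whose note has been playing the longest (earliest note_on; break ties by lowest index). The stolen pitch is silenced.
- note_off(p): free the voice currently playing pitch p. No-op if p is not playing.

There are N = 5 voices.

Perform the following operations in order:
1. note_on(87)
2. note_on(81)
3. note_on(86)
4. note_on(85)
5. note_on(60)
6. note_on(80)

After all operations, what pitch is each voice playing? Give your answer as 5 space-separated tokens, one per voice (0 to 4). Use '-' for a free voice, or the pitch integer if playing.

Answer: 80 81 86 85 60

Derivation:
Op 1: note_on(87): voice 0 is free -> assigned | voices=[87 - - - -]
Op 2: note_on(81): voice 1 is free -> assigned | voices=[87 81 - - -]
Op 3: note_on(86): voice 2 is free -> assigned | voices=[87 81 86 - -]
Op 4: note_on(85): voice 3 is free -> assigned | voices=[87 81 86 85 -]
Op 5: note_on(60): voice 4 is free -> assigned | voices=[87 81 86 85 60]
Op 6: note_on(80): all voices busy, STEAL voice 0 (pitch 87, oldest) -> assign | voices=[80 81 86 85 60]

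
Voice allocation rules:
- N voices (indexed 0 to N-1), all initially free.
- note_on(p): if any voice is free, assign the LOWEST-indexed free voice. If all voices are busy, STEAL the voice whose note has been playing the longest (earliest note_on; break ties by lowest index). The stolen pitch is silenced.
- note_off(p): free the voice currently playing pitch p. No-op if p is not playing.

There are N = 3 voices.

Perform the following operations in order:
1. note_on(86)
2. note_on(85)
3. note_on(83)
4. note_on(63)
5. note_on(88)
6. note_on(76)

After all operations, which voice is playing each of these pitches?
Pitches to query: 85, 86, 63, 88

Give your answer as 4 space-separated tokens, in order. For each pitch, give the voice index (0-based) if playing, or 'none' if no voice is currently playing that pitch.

Op 1: note_on(86): voice 0 is free -> assigned | voices=[86 - -]
Op 2: note_on(85): voice 1 is free -> assigned | voices=[86 85 -]
Op 3: note_on(83): voice 2 is free -> assigned | voices=[86 85 83]
Op 4: note_on(63): all voices busy, STEAL voice 0 (pitch 86, oldest) -> assign | voices=[63 85 83]
Op 5: note_on(88): all voices busy, STEAL voice 1 (pitch 85, oldest) -> assign | voices=[63 88 83]
Op 6: note_on(76): all voices busy, STEAL voice 2 (pitch 83, oldest) -> assign | voices=[63 88 76]

Answer: none none 0 1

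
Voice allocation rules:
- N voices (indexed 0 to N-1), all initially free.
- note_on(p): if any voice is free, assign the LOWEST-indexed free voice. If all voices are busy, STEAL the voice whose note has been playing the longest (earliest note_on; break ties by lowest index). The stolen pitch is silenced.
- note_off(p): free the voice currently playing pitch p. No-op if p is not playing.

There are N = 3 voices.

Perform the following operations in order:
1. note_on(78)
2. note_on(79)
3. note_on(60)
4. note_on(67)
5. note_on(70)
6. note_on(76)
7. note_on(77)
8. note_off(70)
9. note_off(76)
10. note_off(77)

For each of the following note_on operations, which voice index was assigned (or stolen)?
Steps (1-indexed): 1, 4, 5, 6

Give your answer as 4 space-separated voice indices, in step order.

Op 1: note_on(78): voice 0 is free -> assigned | voices=[78 - -]
Op 2: note_on(79): voice 1 is free -> assigned | voices=[78 79 -]
Op 3: note_on(60): voice 2 is free -> assigned | voices=[78 79 60]
Op 4: note_on(67): all voices busy, STEAL voice 0 (pitch 78, oldest) -> assign | voices=[67 79 60]
Op 5: note_on(70): all voices busy, STEAL voice 1 (pitch 79, oldest) -> assign | voices=[67 70 60]
Op 6: note_on(76): all voices busy, STEAL voice 2 (pitch 60, oldest) -> assign | voices=[67 70 76]
Op 7: note_on(77): all voices busy, STEAL voice 0 (pitch 67, oldest) -> assign | voices=[77 70 76]
Op 8: note_off(70): free voice 1 | voices=[77 - 76]
Op 9: note_off(76): free voice 2 | voices=[77 - -]
Op 10: note_off(77): free voice 0 | voices=[- - -]

Answer: 0 0 1 2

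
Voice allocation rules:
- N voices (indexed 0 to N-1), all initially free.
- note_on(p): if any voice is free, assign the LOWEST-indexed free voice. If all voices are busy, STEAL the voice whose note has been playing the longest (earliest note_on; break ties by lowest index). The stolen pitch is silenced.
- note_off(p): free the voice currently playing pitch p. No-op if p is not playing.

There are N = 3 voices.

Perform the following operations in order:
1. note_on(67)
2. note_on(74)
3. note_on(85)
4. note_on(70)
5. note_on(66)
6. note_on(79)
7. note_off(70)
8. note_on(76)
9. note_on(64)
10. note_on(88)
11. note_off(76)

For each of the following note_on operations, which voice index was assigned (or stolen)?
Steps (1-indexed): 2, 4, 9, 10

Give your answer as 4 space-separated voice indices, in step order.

Answer: 1 0 1 2

Derivation:
Op 1: note_on(67): voice 0 is free -> assigned | voices=[67 - -]
Op 2: note_on(74): voice 1 is free -> assigned | voices=[67 74 -]
Op 3: note_on(85): voice 2 is free -> assigned | voices=[67 74 85]
Op 4: note_on(70): all voices busy, STEAL voice 0 (pitch 67, oldest) -> assign | voices=[70 74 85]
Op 5: note_on(66): all voices busy, STEAL voice 1 (pitch 74, oldest) -> assign | voices=[70 66 85]
Op 6: note_on(79): all voices busy, STEAL voice 2 (pitch 85, oldest) -> assign | voices=[70 66 79]
Op 7: note_off(70): free voice 0 | voices=[- 66 79]
Op 8: note_on(76): voice 0 is free -> assigned | voices=[76 66 79]
Op 9: note_on(64): all voices busy, STEAL voice 1 (pitch 66, oldest) -> assign | voices=[76 64 79]
Op 10: note_on(88): all voices busy, STEAL voice 2 (pitch 79, oldest) -> assign | voices=[76 64 88]
Op 11: note_off(76): free voice 0 | voices=[- 64 88]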